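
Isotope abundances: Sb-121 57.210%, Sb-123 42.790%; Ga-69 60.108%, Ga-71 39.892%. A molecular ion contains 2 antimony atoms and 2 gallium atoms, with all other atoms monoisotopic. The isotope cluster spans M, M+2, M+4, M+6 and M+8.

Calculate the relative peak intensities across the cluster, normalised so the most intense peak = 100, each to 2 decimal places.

33.50 : 94.57 : 100.00 : 46.94 : 8.25

Antimony pattern (n=2): 0.32729841 : 0.48960318 : 0.18309841
Gallium pattern (n=2): 0.36129717 : 0.47956567 : 0.15913717
Convolve the two distributions (both contribute in 2-u steps):
  M: 0.32729841×0.36129717 = 0.118252
  M+2: 0.32729841×0.47956567 + 0.48960318×0.36129717 = 0.333853
  M+4: 0.32729841×0.15913717 + 0.48960318×0.47956567 + 0.18309841×0.36129717 = 0.353035
  M+6: 0.48960318×0.15913717 + 0.18309841×0.47956567 = 0.165722
  M+8: 0.18309841×0.15913717 = 0.029138
Scale to base peak (0.353035) = 100: 33.50 : 94.57 : 100.00 : 46.94 : 8.25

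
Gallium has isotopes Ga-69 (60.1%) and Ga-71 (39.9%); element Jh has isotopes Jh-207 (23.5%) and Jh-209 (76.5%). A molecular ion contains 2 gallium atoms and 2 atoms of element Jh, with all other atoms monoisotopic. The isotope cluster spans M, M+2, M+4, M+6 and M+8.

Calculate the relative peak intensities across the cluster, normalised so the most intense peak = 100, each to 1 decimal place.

Gallium pattern (n=2): 0.361201 : 0.479598 : 0.159201
Element Jh pattern (n=2): 0.055225 : 0.35955 : 0.585225
Convolve the two distributions (both contribute in 2-u steps):
  M: 0.361201×0.055225 = 0.019947
  M+2: 0.361201×0.35955 + 0.479598×0.055225 = 0.156356
  M+4: 0.361201×0.585225 + 0.479598×0.35955 + 0.159201×0.055225 = 0.392615
  M+6: 0.479598×0.585225 + 0.159201×0.35955 = 0.337913
  M+8: 0.159201×0.585225 = 0.093168
Scale to base peak (0.392615) = 100: 5.1 : 39.8 : 100.0 : 86.1 : 23.7

5.1 : 39.8 : 100.0 : 86.1 : 23.7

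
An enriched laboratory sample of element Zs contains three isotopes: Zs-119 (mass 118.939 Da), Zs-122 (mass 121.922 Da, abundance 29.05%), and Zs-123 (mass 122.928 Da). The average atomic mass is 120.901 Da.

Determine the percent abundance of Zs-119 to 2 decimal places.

The remaining 70.95% is split between Zs-119 (fraction x) and Zs-123 (fraction 0.7095 − x).
Substituting: 118.939x + 122.928(0.7095 − x) = 85.482659
(118.939 − 122.928)x = -1.734757  ⇒  x = 0.43489, y = 0.27461
Zs-119: 43.49%, Zs-123: 27.46%.

43.49%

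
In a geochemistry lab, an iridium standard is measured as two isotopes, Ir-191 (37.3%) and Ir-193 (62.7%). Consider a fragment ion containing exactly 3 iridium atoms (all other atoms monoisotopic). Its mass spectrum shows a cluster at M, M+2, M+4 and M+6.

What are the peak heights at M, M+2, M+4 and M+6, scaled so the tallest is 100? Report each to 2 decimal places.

11.80 : 59.49 : 100.00 : 56.03

Each Ir atom is independently Ir-191 (p = 0.373) or Ir-193 (q = 0.627); the cluster is the binomial expansion (p + q)^3.
P(M) = 0.373^3 = 0.051895
P(M+2) = 3 × 0.373^2 × 0.627^1 = 0.261702
P(M+4) = 3 × 0.373^1 × 0.627^2 = 0.439911
P(M+6) = 0.627^3 = 0.246492
The M+4 peak is largest (0.439911); scaling to 100 gives 11.80 : 59.49 : 100.00 : 56.03.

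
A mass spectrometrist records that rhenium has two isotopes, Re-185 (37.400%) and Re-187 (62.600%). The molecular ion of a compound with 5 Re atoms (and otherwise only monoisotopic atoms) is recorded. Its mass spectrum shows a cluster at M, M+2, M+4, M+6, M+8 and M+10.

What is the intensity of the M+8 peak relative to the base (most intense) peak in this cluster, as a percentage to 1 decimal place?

(0.37400 + 0.62600)^5 gives M 0.0073, M+2 0.0612, M+4 0.2050, M+6 0.3431, M+8 0.2872, M+10 0.0961; the largest is M+6.
P(M+6) = C(5,3) × 0.37400^2 × 0.62600^3 = 10 × 0.139876 × 0.24531438 = 0.343136 (base)
P(M+8) = C(5,4) × 0.37400^1 × 0.62600^4 = 5 × 0.3740 × 0.1535668 = 0.287170
Relative intensity = 0.287170 / 0.343136 × 100 = 83.7

83.7%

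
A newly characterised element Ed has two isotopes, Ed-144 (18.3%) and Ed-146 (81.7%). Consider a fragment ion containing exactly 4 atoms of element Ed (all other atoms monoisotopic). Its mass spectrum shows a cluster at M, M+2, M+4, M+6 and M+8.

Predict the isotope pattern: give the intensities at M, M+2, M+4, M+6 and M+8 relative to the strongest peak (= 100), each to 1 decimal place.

The 4 Ed atoms are independent, so intensities follow the terms of (0.183 + 0.817)^4.
P(M) = 0.183^4 = 0.001122
P(M+2) = 4 × 0.183^3 × 0.817^1 = 0.020028
P(M+4) = 6 × 0.183^2 × 0.817^2 = 0.134121
P(M+6) = 4 × 0.183^1 × 0.817^3 = 0.399188
P(M+8) = 0.817^4 = 0.445542
The M+8 peak is largest (0.445542); scaling to 100 gives 0.3 : 4.5 : 30.1 : 89.6 : 100.0.

0.3 : 4.5 : 30.1 : 89.6 : 100.0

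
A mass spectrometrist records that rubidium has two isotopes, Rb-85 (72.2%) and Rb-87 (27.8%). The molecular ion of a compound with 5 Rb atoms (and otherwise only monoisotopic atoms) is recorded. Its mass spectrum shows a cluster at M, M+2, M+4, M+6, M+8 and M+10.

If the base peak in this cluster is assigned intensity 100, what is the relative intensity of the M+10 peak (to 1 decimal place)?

0.4

Binomial terms of (0.722 + 0.278)^5: M 0.1962, M+2 0.3777, M+4 0.2909, M+6 0.1120, M+8 0.0216, M+10 0.0017 → M+2 is the base peak.
P(M+2) = C(5,1) × 0.722^4 × 0.278^1 = 5 × 0.27173701 × 0.2780 = 0.377714 (base)
P(M+10) = C(5,5) × 0.722^0 × 0.278^5 = 1 × 1.0000 × 0.00166044 = 0.001660
Relative intensity = 0.001660 / 0.377714 × 100 = 0.4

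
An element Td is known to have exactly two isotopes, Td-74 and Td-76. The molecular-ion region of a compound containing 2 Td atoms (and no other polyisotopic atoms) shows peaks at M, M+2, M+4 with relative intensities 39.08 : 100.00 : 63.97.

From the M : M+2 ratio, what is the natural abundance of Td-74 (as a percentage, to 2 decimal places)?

Let p = fractional abundance of Td-74. I(M+2)/I(M) = [C(2,1)·p^1·(1−p)] / p^2 = 2·(1−p)/p = 100.00/39.08 = 2.5589
(1−p)/p = 2.5589/2 = 1.2794  ⇒  p = 1/(1 + 1.2794) = 0.4387
Td-74: 43.87%, Td-76: 56.13%.

43.87%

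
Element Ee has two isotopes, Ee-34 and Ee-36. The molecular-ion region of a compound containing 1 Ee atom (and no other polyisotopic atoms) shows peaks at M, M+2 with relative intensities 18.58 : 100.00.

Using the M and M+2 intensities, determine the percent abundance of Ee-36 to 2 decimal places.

Let p = fractional abundance of Ee-34. I(M+2)/I(M) = [C(1,1)·p^0·(1−p)] / p^1 = 1·(1−p)/p = 100.00/18.58 = 5.3821
(1−p)/p = 5.3821/1 = 5.3821  ⇒  p = 1/(1 + 5.3821) = 0.1567
Ee-34: 15.67%, Ee-36: 84.33%.

84.33%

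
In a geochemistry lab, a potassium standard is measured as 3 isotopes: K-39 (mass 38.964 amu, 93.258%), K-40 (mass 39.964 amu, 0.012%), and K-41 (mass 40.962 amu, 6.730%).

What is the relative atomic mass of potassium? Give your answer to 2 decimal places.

The abundance-weighted mean is 0.93258 × 38.964 + 0.00012 × 39.964 + 0.06730 × 40.962
= 36.3370 + 0.0048 + 2.7567 = 39.0985 amu

39.10 amu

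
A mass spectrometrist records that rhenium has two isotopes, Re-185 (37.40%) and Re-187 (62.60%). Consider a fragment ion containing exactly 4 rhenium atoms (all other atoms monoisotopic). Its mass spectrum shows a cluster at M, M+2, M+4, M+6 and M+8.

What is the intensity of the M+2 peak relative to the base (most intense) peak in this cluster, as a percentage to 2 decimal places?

35.69%

Term probabilities: M 0.0196, M+2 0.1310, M+4 0.3289, M+6 0.3670, M+8 0.1536. Base peak = M+6.
P(M+6) = C(4,3) × 0.3740^1 × 0.6260^3 = 4 × 0.3740 × 0.24531438 = 0.366990 (base)
P(M+2) = C(4,1) × 0.3740^3 × 0.6260^1 = 4 × 0.05231362 × 0.6260 = 0.130993
Relative intensity = 0.130993 / 0.366990 × 100 = 35.69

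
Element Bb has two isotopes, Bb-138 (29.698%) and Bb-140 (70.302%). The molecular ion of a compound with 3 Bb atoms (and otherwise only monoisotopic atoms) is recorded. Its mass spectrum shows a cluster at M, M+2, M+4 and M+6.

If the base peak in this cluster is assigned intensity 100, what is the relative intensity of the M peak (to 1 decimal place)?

Binomial terms of (0.29698 + 0.70302)^3: M 0.0262, M+2 0.1860, M+4 0.4403, M+6 0.3475 → M+4 is the base peak.
P(M+4) = C(3,2) × 0.29698^1 × 0.70302^2 = 3 × 0.29698 × 0.49423712 = 0.440336 (base)
P(M) = C(3,0) × 0.29698^3 × 0.70302^0 = 1 × 0.02619278 × 1.0000 = 0.026193
Relative intensity = 0.026193 / 0.440336 × 100 = 5.9

5.9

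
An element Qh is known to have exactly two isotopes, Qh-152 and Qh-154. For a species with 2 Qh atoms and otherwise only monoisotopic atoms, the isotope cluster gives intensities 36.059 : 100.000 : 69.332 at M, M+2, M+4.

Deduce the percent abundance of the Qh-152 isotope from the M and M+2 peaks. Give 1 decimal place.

41.9%

If p is the fraction of Qh that is Qh-152, then I(M+2)/I(M) = [C(2,1)·p^1·(1−p)] / p^2 = 2·(1−p)/p = 100.000/36.059 = 2.7732
(1−p)/p = 2.7732/2 = 1.3866  ⇒  p = 1/(1 + 1.3866) = 0.4190
Qh-152: 41.9%, Qh-154: 58.1%.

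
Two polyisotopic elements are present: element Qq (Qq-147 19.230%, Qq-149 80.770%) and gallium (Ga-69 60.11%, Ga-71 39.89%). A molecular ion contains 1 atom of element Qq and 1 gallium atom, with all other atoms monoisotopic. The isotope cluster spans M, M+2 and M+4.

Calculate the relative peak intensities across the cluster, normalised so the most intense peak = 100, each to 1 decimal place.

Element Qq pattern (n=1): 0.1923 : 0.8077
Gallium pattern (n=1): 0.6011 : 0.3989
Convolve the two distributions (both contribute in 2-u steps):
  M: 0.1923×0.6011 = 0.115592
  M+2: 0.1923×0.3989 + 0.8077×0.6011 = 0.562217
  M+4: 0.8077×0.3989 = 0.322192
Scale to base peak (0.562217) = 100: 20.6 : 100.0 : 57.3

20.6 : 100.0 : 57.3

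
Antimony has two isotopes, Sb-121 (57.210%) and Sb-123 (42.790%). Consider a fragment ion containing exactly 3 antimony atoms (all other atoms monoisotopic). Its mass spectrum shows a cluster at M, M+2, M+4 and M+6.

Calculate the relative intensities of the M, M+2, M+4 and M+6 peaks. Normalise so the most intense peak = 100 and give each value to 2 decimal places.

44.57 : 100.00 : 74.79 : 18.65

Each Sb atom is independently Sb-121 (p = 0.57210) or Sb-123 (q = 0.42790); the cluster is the binomial expansion (p + q)^3.
P(M) = 0.57210^3 = 0.187247
P(M+2) = 3 × 0.57210^2 × 0.42790^1 = 0.420153
P(M+4) = 3 × 0.57210^1 × 0.42790^2 = 0.314252
P(M+6) = 0.42790^3 = 0.078348
The M+2 peak is largest (0.420153); scaling to 100 gives 44.57 : 100.00 : 74.79 : 18.65.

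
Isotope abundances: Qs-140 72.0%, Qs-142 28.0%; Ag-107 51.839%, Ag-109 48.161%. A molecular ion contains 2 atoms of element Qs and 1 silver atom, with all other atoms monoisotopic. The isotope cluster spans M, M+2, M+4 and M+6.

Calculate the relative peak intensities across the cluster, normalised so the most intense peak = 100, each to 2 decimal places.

58.59 : 100.00 : 51.20 : 8.23

Element Qs pattern (n=2): 0.5184 : 0.4032 : 0.0784
Silver pattern (n=1): 0.51839 : 0.48161
Convolve the two distributions (both contribute in 2-u steps):
  M: 0.5184×0.51839 = 0.268733
  M+2: 0.5184×0.48161 + 0.4032×0.51839 = 0.458681
  M+4: 0.4032×0.48161 + 0.0784×0.51839 = 0.234827
  M+6: 0.0784×0.48161 = 0.037758
Scale to base peak (0.458681) = 100: 58.59 : 100.00 : 51.20 : 8.23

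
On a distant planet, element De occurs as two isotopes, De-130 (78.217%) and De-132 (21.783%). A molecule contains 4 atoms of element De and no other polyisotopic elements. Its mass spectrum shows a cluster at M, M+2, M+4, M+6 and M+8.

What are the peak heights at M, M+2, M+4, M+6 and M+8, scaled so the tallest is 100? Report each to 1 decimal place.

89.8 : 100.0 : 41.8 : 7.8 : 0.5

The 4 De atoms are independent, so intensities follow the terms of (0.78217 + 0.21783)^4.
P(M) = 0.78217^4 = 0.374287
P(M+2) = 4 × 0.78217^3 × 0.21783^1 = 0.416947
P(M+4) = 6 × 0.78217^2 × 0.21783^2 = 0.174176
P(M+6) = 4 × 0.78217^1 × 0.21783^3 = 0.032338
P(M+8) = 0.21783^4 = 0.002251
The M+2 peak is largest (0.416947); scaling to 100 gives 89.8 : 100.0 : 41.8 : 7.8 : 0.5.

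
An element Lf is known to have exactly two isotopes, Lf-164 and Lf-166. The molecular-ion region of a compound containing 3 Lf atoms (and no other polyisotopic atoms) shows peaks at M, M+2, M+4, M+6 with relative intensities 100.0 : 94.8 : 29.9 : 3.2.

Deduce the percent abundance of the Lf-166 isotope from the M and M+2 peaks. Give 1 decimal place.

If p is the fraction of Lf that is Lf-164, then I(M+2)/I(M) = [C(3,1)·p^2·(1−p)] / p^3 = 3·(1−p)/p = 94.8/100.0 = 0.9480
(1−p)/p = 0.9480/3 = 0.3160  ⇒  p = 1/(1 + 0.3160) = 0.7599
Lf-164: 76.0%, Lf-166: 24.0%.

24.0%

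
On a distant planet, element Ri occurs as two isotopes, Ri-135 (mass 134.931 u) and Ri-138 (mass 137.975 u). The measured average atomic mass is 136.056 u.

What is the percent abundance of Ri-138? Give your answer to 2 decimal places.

Let x be the fractional abundance of Ri-135; then Ri-138 has abundance 1 − x.
134.931·x + 137.975·(1 − x) = 136.056
(134.931 − 137.975)·x = 136.056 − 137.975
x = -1.919 / -3.044 = 0.63042 → 63.04% Ri-135, 36.96% Ri-138.

36.96%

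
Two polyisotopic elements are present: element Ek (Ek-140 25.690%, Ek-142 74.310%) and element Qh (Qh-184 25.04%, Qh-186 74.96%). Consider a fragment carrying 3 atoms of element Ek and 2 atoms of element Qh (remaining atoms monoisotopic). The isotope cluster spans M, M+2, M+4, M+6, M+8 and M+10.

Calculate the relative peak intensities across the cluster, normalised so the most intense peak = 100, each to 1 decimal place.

0.3 : 4.0 : 23.3 : 68.2 : 100.0 : 58.6

Element Ek pattern (n=3): 0.01695479 : 0.14712847 : 0.4255787 : 0.41033804
Element Qh pattern (n=2): 0.06270016 : 0.37539968 : 0.56190016
Convolve the two distributions (both contribute in 2-u steps):
  M: 0.01695479×0.06270016 = 0.001063
  M+2: 0.01695479×0.37539968 + 0.14712847×0.06270016 = 0.015590
  M+4: 0.01695479×0.56190016 + 0.14712847×0.37539968 + 0.4255787×0.06270016 = 0.091443
  M+6: 0.14712847×0.56190016 + 0.4255787×0.37539968 + 0.41033804×0.06270016 = 0.268162
  M+8: 0.4255787×0.56190016 + 0.41033804×0.37539968 = 0.393174
  M+10: 0.41033804×0.56190016 = 0.230569
Scale to base peak (0.393174) = 100: 0.3 : 4.0 : 23.3 : 68.2 : 100.0 : 58.6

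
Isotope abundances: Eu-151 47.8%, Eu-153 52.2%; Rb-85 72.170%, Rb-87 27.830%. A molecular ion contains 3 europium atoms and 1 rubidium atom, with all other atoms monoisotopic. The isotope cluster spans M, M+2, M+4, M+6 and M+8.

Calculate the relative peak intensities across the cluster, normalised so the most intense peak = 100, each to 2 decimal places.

Europium pattern (n=3): 0.10921535 : 0.35780594 : 0.39074206 : 0.14223665
Rubidium pattern (n=1): 0.7217 : 0.2783
Convolve the two distributions (both contribute in 2-u steps):
  M: 0.10921535×0.7217 = 0.078821
  M+2: 0.10921535×0.2783 + 0.35780594×0.7217 = 0.288623
  M+4: 0.35780594×0.2783 + 0.39074206×0.7217 = 0.381576
  M+6: 0.39074206×0.2783 + 0.14223665×0.7217 = 0.211396
  M+8: 0.14223665×0.2783 = 0.039584
Scale to base peak (0.381576) = 100: 20.66 : 75.64 : 100.00 : 55.40 : 10.37

20.66 : 75.64 : 100.00 : 55.40 : 10.37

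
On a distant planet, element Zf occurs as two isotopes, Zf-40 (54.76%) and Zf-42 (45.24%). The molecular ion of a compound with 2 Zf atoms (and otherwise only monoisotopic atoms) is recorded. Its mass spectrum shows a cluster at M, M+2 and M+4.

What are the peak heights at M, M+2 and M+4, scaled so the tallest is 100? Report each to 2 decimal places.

60.52 : 100.00 : 41.31

Each Zf atom is independently Zf-40 (p = 0.5476) or Zf-42 (q = 0.4524); the cluster is the binomial expansion (p + q)^2.
P(M) = 0.5476^2 = 0.299866
P(M+2) = 2 × 0.5476^1 × 0.4524^1 = 0.495468
P(M+4) = 0.4524^2 = 0.204666
The M+2 peak is largest (0.495468); scaling to 100 gives 60.52 : 100.00 : 41.31.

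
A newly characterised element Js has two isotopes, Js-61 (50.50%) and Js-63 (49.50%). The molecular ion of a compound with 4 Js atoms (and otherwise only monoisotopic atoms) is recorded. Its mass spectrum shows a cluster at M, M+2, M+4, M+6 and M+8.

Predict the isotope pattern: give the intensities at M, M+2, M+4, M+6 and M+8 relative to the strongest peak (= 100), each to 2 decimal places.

The 4 Js atoms are independent, so intensities follow the terms of (0.5050 + 0.4950)^4.
P(M) = 0.5050^4 = 0.065038
P(M+2) = 4 × 0.5050^3 × 0.4950^1 = 0.254999
P(M+4) = 6 × 0.5050^2 × 0.4950^2 = 0.374925
P(M+6) = 4 × 0.5050^1 × 0.4950^3 = 0.245000
P(M+8) = 0.4950^4 = 0.060037
The M+4 peak is largest (0.374925); scaling to 100 gives 17.35 : 68.01 : 100.00 : 65.35 : 16.01.

17.35 : 68.01 : 100.00 : 65.35 : 16.01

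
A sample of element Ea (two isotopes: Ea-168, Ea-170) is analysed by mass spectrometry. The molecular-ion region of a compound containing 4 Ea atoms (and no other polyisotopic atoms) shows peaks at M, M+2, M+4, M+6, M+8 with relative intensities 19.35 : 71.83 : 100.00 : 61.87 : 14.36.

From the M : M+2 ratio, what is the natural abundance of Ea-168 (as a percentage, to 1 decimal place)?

51.9%

Let p = fractional abundance of Ea-168. I(M+2)/I(M) = [C(4,1)·p^3·(1−p)] / p^4 = 4·(1−p)/p = 71.83/19.35 = 3.7121
(1−p)/p = 3.7121/4 = 0.9280  ⇒  p = 1/(1 + 0.9280) = 0.5187
Ea-168: 51.9%, Ea-170: 48.1%.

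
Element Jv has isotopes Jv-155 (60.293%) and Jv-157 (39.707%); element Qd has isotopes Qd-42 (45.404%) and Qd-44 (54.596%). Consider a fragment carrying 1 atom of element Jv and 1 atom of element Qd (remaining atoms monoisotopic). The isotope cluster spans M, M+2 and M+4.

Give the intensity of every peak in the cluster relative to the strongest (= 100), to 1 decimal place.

53.7 : 100.0 : 42.6

Element Jv pattern (n=1): 0.60293 : 0.39707
Element Qd pattern (n=1): 0.45404 : 0.54596
Convolve the two distributions (both contribute in 2-u steps):
  M: 0.60293×0.45404 = 0.273754
  M+2: 0.60293×0.54596 + 0.39707×0.45404 = 0.509461
  M+4: 0.39707×0.54596 = 0.216784
Scale to base peak (0.509461) = 100: 53.7 : 100.0 : 42.6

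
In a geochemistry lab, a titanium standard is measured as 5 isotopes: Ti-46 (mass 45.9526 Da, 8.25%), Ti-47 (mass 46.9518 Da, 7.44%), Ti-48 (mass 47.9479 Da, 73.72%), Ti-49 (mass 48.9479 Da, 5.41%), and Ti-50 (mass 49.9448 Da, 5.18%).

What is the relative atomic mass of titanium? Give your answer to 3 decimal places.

47.867 Da

Ar = Σ fᵢ·mᵢ = 0.0825 × 45.9526 + 0.0744 × 46.9518 + 0.7372 × 47.9479 + 0.0541 × 48.9479 + 0.0518 × 49.9448
= 3.79109 + 3.49321 + 35.34719 + 2.64808 + 2.58714 = 47.86671 Da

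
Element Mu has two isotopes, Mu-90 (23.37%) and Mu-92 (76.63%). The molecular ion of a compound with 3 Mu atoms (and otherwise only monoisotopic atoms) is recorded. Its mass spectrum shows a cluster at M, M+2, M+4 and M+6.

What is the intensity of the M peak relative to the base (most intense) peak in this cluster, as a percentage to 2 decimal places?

(0.2337 + 0.7663)^3 gives M 0.0128, M+2 0.1256, M+4 0.4117, M+6 0.4500; the largest is M+6.
P(M+6) = C(3,3) × 0.2337^0 × 0.7663^3 = 1 × 1.0000 × 0.44998338 = 0.449983 (base)
P(M) = C(3,0) × 0.2337^3 × 0.7663^0 = 1 × 0.01276369 × 1.0000 = 0.012764
Relative intensity = 0.012764 / 0.449983 × 100 = 2.84

2.84%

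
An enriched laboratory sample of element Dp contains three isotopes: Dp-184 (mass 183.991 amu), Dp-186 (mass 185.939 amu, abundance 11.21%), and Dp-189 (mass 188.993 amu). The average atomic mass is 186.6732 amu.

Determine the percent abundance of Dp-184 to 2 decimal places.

39.53%

Let x and y be the fractions of Dp-184 and Dp-189. Then x + y = 1 − 0.1121 = 0.8879 and 183.991x + 188.993y = 186.6732 − 0.1121×185.939 = 165.8294381.
Substituting: 183.991x + 188.993(0.8879 − x) = 165.8294381
(183.991 − 188.993)x = -1.9774466  ⇒  x = 0.39533, y = 0.49257
Dp-184: 39.53%, Dp-189: 49.26%.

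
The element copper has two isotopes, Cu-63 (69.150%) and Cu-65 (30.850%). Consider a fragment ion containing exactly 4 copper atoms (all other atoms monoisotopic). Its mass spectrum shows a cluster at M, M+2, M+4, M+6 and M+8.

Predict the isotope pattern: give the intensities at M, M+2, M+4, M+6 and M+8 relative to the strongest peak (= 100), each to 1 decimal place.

56.0 : 100.0 : 66.9 : 19.9 : 2.2

The 4 Cu atoms are independent, so intensities follow the terms of (0.69150 + 0.30850)^4.
P(M) = 0.69150^4 = 0.228649
P(M+2) = 4 × 0.69150^3 × 0.30850^1 = 0.408030
P(M+4) = 6 × 0.69150^2 × 0.30850^2 = 0.273052
P(M+6) = 4 × 0.69150^1 × 0.30850^3 = 0.081212
P(M+8) = 0.30850^4 = 0.009058
The M+2 peak is largest (0.408030); scaling to 100 gives 56.0 : 100.0 : 66.9 : 19.9 : 2.2.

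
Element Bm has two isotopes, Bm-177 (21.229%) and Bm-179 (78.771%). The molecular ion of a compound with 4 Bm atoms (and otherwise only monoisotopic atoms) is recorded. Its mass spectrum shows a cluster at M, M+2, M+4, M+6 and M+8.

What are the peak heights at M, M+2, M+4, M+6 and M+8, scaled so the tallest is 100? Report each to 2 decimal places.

Each Bm atom is independently Bm-177 (p = 0.21229) or Bm-179 (q = 0.78771); the cluster is the binomial expansion (p + q)^4.
P(M) = 0.21229^4 = 0.002031
P(M+2) = 4 × 0.21229^3 × 0.78771^1 = 0.030145
P(M+4) = 6 × 0.21229^2 × 0.78771^2 = 0.167781
P(M+6) = 4 × 0.21229^1 × 0.78771^3 = 0.415039
P(M+8) = 0.78771^4 = 0.385004
The M+6 peak is largest (0.415039); scaling to 100 gives 0.49 : 7.26 : 40.43 : 100.00 : 92.76.

0.49 : 7.26 : 40.43 : 100.00 : 92.76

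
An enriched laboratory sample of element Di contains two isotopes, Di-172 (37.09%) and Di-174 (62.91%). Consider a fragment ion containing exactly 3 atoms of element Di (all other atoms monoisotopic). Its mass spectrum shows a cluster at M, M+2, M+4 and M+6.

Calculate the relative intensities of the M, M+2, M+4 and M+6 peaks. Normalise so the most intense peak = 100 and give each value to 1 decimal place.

11.6 : 59.0 : 100.0 : 56.5

Each Di atom is independently Di-172 (p = 0.3709) or Di-174 (q = 0.6291); the cluster is the binomial expansion (p + q)^3.
P(M) = 0.3709^3 = 0.051024
P(M+2) = 3 × 0.3709^2 × 0.6291^1 = 0.259630
P(M+4) = 3 × 0.3709^1 × 0.6291^2 = 0.440370
P(M+6) = 0.6291^3 = 0.248977
The M+4 peak is largest (0.440370); scaling to 100 gives 11.6 : 59.0 : 100.0 : 56.5.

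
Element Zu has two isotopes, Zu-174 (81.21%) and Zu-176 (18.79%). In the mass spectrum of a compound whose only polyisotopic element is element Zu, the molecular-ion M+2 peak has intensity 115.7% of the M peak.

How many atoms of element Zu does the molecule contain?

5

With n Zu atoms, P(M+2)/P(M) = C(n,1)·p^(n−1)q / p^n = n·q/p = n · 0.1879/0.8121.
n = 1.157 × 0.8121/0.1879 = 5.00 ≈ 5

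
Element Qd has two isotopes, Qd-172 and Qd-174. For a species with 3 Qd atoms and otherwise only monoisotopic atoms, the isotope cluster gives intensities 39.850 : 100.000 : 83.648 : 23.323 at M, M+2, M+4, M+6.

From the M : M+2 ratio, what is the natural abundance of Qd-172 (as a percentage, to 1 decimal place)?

Let p = fractional abundance of Qd-172. I(M+2)/I(M) = [C(3,1)·p^2·(1−p)] / p^3 = 3·(1−p)/p = 100.000/39.850 = 2.5094
(1−p)/p = 2.5094/3 = 0.8365  ⇒  p = 1/(1 + 0.8365) = 0.5445
Qd-172: 54.5%, Qd-174: 45.5%.

54.5%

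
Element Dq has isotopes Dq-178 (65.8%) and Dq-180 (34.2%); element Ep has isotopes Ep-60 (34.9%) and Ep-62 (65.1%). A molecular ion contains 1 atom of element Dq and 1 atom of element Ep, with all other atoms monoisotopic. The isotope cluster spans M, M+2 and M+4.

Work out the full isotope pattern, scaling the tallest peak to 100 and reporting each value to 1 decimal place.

Element Dq pattern (n=1): 0.6580 : 0.3420
Element Ep pattern (n=1): 0.3490 : 0.6510
Convolve the two distributions (both contribute in 2-u steps):
  M: 0.6580×0.3490 = 0.229642
  M+2: 0.6580×0.6510 + 0.3420×0.3490 = 0.547716
  M+4: 0.3420×0.6510 = 0.222642
Scale to base peak (0.547716) = 100: 41.9 : 100.0 : 40.6

41.9 : 100.0 : 40.6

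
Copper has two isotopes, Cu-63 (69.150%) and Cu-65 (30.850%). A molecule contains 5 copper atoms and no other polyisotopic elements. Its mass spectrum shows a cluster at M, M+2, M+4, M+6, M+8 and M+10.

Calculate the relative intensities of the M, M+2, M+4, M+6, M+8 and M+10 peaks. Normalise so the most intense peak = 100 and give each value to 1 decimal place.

Expanding (0.69150 + 0.30850)^5:
P(M) = 0.69150^5 = 0.158111
P(M+2) = 5 × 0.69150^4 × 0.30850^1 = 0.352691
P(M+4) = 10 × 0.69150^3 × 0.30850^2 = 0.314693
P(M+6) = 10 × 0.69150^2 × 0.30850^3 = 0.140394
P(M+8) = 5 × 0.69150^1 × 0.30850^4 = 0.031317
P(M+10) = 0.30850^5 = 0.002794
The M+2 peak is largest (0.352691); scaling to 100 gives 44.8 : 100.0 : 89.2 : 39.8 : 8.9 : 0.8.

44.8 : 100.0 : 89.2 : 39.8 : 8.9 : 0.8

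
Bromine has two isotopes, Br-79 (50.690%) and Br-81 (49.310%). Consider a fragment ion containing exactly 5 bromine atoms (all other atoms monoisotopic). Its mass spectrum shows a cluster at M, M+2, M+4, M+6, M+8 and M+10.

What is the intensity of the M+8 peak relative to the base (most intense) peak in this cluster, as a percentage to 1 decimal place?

(0.50690 + 0.49310)^5 gives M 0.0335, M+2 0.1628, M+4 0.3167, M+6 0.3081, M+8 0.1498, M+10 0.0292; the largest is M+4.
P(M+4) = C(5,2) × 0.50690^3 × 0.49310^2 = 10 × 0.13024674 × 0.24314761 = 0.316692 (base)
P(M+8) = C(5,4) × 0.50690^1 × 0.49310^4 = 5 × 0.5069 × 0.05912076 = 0.149842
Relative intensity = 0.149842 / 0.316692 × 100 = 47.3

47.3%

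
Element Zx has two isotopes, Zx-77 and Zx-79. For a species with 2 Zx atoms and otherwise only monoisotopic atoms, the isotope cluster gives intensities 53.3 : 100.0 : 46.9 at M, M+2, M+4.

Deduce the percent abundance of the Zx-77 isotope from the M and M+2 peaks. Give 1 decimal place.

Let p = fractional abundance of Zx-77. I(M+2)/I(M) = [C(2,1)·p^1·(1−p)] / p^2 = 2·(1−p)/p = 100.0/53.3 = 1.8762
(1−p)/p = 1.8762/2 = 0.9381  ⇒  p = 1/(1 + 0.9381) = 0.5160
Zx-77: 51.6%, Zx-79: 48.4%.

51.6%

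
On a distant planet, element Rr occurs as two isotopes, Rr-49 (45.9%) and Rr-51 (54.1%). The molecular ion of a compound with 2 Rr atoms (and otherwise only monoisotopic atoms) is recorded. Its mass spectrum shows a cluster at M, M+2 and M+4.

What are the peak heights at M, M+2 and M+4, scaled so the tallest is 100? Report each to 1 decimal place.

42.4 : 100.0 : 58.9

Expanding (0.459 + 0.541)^2:
P(M) = 0.459^2 = 0.210681
P(M+2) = 2 × 0.459^1 × 0.541^1 = 0.496638
P(M+4) = 0.541^2 = 0.292681
The M+2 peak is largest (0.496638); scaling to 100 gives 42.4 : 100.0 : 58.9.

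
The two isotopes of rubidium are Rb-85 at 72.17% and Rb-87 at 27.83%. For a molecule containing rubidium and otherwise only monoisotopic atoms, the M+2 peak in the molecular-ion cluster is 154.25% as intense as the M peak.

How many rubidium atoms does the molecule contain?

4

With n Rb atoms, P(M+2)/P(M) = C(n,1)·p^(n−1)q / p^n = n·q/p = n · 0.2783/0.7217.
n = 1.5425 × 0.7217/0.2783 = 4.00 ≈ 4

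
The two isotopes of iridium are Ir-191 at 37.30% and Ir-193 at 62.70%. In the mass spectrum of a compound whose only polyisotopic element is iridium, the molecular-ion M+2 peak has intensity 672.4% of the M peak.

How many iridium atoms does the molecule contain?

4

The M+2/M ratio from n Ir atoms is n · q/p = n · 0.6270/0.3730.
n = 6.724 × 0.3730/0.6270 = 4.00 ≈ 4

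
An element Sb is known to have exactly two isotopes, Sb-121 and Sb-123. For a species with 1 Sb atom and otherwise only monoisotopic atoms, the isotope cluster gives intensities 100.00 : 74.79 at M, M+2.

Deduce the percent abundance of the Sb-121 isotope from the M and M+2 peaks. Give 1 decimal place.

57.2%

Write p for the Sb-121 fraction. I(M+2)/I(M) = [C(1,1)·p^0·(1−p)] / p^1 = 1·(1−p)/p = 74.79/100.00 = 0.7479
(1−p)/p = 0.7479/1 = 0.7479  ⇒  p = 1/(1 + 0.7479) = 0.5721
Sb-121: 57.2%, Sb-123: 42.8%.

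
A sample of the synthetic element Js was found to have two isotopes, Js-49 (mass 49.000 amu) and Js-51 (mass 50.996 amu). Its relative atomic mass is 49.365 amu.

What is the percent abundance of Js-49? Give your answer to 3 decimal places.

Writing the weighted mean with unknown fraction x of Js-49:
49.000·x + 50.996·(1 − x) = 49.365
(49.000 − 50.996)·x = 49.365 − 50.996
x = -1.631 / -1.996 = 0.81713 → 81.713% Js-49, 18.287% Js-51.

81.713%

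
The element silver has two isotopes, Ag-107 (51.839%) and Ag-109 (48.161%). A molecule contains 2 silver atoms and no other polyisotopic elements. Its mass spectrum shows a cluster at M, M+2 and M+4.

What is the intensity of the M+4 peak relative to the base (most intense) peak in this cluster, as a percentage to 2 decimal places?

Binomial terms of (0.51839 + 0.48161)^2: M 0.2687, M+2 0.4993, M+4 0.2319 → M+2 is the base peak.
P(M+2) = C(2,1) × 0.51839^1 × 0.48161^1 = 2 × 0.51839 × 0.48161 = 0.499324 (base)
P(M+4) = C(2,2) × 0.51839^0 × 0.48161^2 = 1 × 1.0000 × 0.23194819 = 0.231948
Relative intensity = 0.231948 / 0.499324 × 100 = 46.45

46.45%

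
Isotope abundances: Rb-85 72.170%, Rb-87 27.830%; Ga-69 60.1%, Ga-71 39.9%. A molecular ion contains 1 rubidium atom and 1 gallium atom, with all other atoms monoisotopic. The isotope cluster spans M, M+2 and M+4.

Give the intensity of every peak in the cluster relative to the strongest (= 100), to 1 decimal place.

Rubidium pattern (n=1): 0.7217 : 0.2783
Gallium pattern (n=1): 0.6010 : 0.3990
Convolve the two distributions (both contribute in 2-u steps):
  M: 0.7217×0.6010 = 0.433742
  M+2: 0.7217×0.3990 + 0.2783×0.6010 = 0.455217
  M+4: 0.2783×0.3990 = 0.111042
Scale to base peak (0.455217) = 100: 95.3 : 100.0 : 24.4

95.3 : 100.0 : 24.4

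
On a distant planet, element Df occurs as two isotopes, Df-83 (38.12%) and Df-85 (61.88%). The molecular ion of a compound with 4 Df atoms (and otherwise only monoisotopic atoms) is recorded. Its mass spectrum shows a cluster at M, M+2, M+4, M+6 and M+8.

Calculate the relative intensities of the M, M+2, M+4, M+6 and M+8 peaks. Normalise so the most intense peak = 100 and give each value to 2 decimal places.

Expanding (0.3812 + 0.6188)^4:
P(M) = 0.3812^4 = 0.021116
P(M+2) = 4 × 0.3812^3 × 0.6188^1 = 0.137110
P(M+4) = 6 × 0.3812^2 × 0.6188^2 = 0.333855
P(M+6) = 4 × 0.3812^1 × 0.6188^3 = 0.361297
P(M+8) = 0.6188^4 = 0.146623
The M+6 peak is largest (0.361297); scaling to 100 gives 5.84 : 37.95 : 92.40 : 100.00 : 40.58.

5.84 : 37.95 : 92.40 : 100.00 : 40.58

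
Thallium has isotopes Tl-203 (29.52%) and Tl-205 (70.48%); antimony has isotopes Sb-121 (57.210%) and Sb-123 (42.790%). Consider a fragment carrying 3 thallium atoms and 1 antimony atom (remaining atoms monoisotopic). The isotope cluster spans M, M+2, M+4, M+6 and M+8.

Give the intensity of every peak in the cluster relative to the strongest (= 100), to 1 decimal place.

3.8 : 30.0 : 85.1 : 100.0 : 38.6

Thallium pattern (n=3): 0.02572463 : 0.18425524 : 0.43991564 : 0.35010449
Antimony pattern (n=1): 0.5721 : 0.4279
Convolve the two distributions (both contribute in 2-u steps):
  M: 0.02572463×0.5721 = 0.014717
  M+2: 0.02572463×0.4279 + 0.18425524×0.5721 = 0.116420
  M+4: 0.18425524×0.4279 + 0.43991564×0.5721 = 0.330519
  M+6: 0.43991564×0.4279 + 0.35010449×0.5721 = 0.388535
  M+8: 0.35010449×0.4279 = 0.149810
Scale to base peak (0.388535) = 100: 3.8 : 30.0 : 85.1 : 100.0 : 38.6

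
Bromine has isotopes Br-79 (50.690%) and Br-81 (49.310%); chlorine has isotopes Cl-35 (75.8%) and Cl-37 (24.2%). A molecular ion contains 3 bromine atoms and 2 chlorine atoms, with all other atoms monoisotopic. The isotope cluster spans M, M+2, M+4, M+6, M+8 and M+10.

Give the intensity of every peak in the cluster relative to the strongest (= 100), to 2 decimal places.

Bromine pattern (n=3): 0.13024674 : 0.3801026 : 0.36975457 : 0.11989609
Chlorine pattern (n=2): 0.574564 : 0.366872 : 0.058564
Convolve the two distributions (both contribute in 2-u steps):
  M: 0.13024674×0.574564 = 0.074835
  M+2: 0.13024674×0.366872 + 0.3801026×0.574564 = 0.266177
  M+4: 0.13024674×0.058564 + 0.3801026×0.366872 + 0.36975457×0.574564 = 0.359524
  M+6: 0.3801026×0.058564 + 0.36975457×0.366872 + 0.11989609×0.574564 = 0.226801
  M+8: 0.36975457×0.058564 + 0.11989609×0.366872 = 0.065641
  M+10: 0.11989609×0.058564 = 0.007022
Scale to base peak (0.359524) = 100: 20.82 : 74.04 : 100.00 : 63.08 : 18.26 : 1.95

20.82 : 74.04 : 100.00 : 63.08 : 18.26 : 1.95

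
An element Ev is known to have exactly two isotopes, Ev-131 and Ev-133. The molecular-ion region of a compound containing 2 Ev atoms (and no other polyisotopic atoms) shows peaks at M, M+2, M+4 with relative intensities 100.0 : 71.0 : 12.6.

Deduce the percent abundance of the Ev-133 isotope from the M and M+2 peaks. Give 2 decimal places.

26.20%

Write p for the Ev-131 fraction. I(M+2)/I(M) = [C(2,1)·p^1·(1−p)] / p^2 = 2·(1−p)/p = 71.0/100.0 = 0.7100
(1−p)/p = 0.7100/2 = 0.3550  ⇒  p = 1/(1 + 0.3550) = 0.7380
Ev-131: 73.80%, Ev-133: 26.20%.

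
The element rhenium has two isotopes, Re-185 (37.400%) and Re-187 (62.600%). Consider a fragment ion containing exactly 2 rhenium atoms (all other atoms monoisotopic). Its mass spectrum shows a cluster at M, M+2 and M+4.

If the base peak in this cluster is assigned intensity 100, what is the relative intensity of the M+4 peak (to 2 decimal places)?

Binomial terms of (0.37400 + 0.62600)^2: M 0.1399, M+2 0.4682, M+4 0.3919 → M+2 is the base peak.
P(M+2) = C(2,1) × 0.37400^1 × 0.62600^1 = 2 × 0.3740 × 0.6260 = 0.468248 (base)
P(M+4) = C(2,2) × 0.37400^0 × 0.62600^2 = 1 × 1.0000 × 0.391876 = 0.391876
Relative intensity = 0.391876 / 0.468248 × 100 = 83.69

83.69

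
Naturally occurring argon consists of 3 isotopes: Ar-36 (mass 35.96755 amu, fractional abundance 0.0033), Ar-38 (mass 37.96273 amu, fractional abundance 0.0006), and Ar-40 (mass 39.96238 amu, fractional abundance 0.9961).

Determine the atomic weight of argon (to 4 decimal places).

39.9480 amu

Ar = Σ fᵢ·mᵢ = 0.0033 × 35.96755 + 0.0006 × 37.96273 + 0.9961 × 39.96238
= 0.118693 + 0.022778 + 39.806527 = 39.947998 amu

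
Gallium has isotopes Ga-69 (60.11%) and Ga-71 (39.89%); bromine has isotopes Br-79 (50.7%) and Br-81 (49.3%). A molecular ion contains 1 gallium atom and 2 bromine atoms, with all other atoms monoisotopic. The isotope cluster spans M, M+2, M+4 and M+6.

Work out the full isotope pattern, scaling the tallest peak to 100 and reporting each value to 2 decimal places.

Gallium pattern (n=1): 0.6011 : 0.3989
Bromine pattern (n=2): 0.257049 : 0.499902 : 0.243049
Convolve the two distributions (both contribute in 2-u steps):
  M: 0.6011×0.257049 = 0.154512
  M+2: 0.6011×0.499902 + 0.3989×0.257049 = 0.403028
  M+4: 0.6011×0.243049 + 0.3989×0.499902 = 0.345508
  M+6: 0.3989×0.243049 = 0.096952
Scale to base peak (0.403028) = 100: 38.34 : 100.00 : 85.73 : 24.06

38.34 : 100.00 : 85.73 : 24.06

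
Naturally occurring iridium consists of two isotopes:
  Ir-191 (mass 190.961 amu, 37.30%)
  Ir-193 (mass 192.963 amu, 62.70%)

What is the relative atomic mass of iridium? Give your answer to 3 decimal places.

192.216 amu

Average mass = Σ (abundance × isotope mass) = 0.3730 × 190.961 + 0.6270 × 192.963
= 71.2285 + 120.9878 = 192.2163 amu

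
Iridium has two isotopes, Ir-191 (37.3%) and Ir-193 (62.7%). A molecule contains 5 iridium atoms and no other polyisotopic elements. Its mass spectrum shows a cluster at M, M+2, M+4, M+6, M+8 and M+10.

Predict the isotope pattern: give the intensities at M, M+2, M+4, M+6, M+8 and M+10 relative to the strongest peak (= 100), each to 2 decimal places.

2.11 : 17.70 : 59.49 : 100.00 : 84.05 : 28.26

Expanding (0.373 + 0.627)^5:
P(M) = 0.373^5 = 0.007220
P(M+2) = 5 × 0.373^4 × 0.627^1 = 0.060684
P(M+4) = 10 × 0.373^3 × 0.627^2 = 0.204015
P(M+6) = 10 × 0.373^2 × 0.627^3 = 0.342942
P(M+8) = 5 × 0.373^1 × 0.627^4 = 0.288237
P(M+10) = 0.627^5 = 0.096903
The M+6 peak is largest (0.342942); scaling to 100 gives 2.11 : 17.70 : 59.49 : 100.00 : 84.05 : 28.26.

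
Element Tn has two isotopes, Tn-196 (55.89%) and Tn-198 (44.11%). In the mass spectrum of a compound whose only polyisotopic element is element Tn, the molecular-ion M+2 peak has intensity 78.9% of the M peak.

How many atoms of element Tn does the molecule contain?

The M+2/M ratio from n Tn atoms is n · q/p = n · 0.4411/0.5589.
n = 0.789 × 0.5589/0.4411 = 1.00 ≈ 1

1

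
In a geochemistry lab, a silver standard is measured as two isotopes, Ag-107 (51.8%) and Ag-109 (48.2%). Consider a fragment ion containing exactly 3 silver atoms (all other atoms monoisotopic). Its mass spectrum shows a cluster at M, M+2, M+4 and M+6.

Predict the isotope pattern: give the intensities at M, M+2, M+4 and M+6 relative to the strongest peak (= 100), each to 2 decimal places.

35.82 : 100.00 : 93.05 : 28.86

The 3 Ag atoms are independent, so intensities follow the terms of (0.518 + 0.482)^3.
P(M) = 0.518^3 = 0.138992
P(M+2) = 3 × 0.518^2 × 0.482^1 = 0.387997
P(M+4) = 3 × 0.518^1 × 0.482^2 = 0.361031
P(M+6) = 0.482^3 = 0.111980
The M+2 peak is largest (0.387997); scaling to 100 gives 35.82 : 100.00 : 93.05 : 28.86.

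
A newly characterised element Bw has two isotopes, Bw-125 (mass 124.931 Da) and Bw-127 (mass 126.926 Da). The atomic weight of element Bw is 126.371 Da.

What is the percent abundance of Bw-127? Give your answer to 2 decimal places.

72.18%

With x = fraction of Bw-125 (so Bw-127 is 1 − x):
124.931·x + 126.926·(1 − x) = 126.371
(124.931 − 126.926)·x = 126.371 − 126.926
x = -0.555 / -1.995 = 0.27820 → 27.82% Bw-125, 72.18% Bw-127.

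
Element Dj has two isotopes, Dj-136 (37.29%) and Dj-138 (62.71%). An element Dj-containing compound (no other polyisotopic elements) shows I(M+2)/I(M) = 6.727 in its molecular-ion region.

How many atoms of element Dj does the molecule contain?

With n Dj atoms, P(M+2)/P(M) = C(n,1)·p^(n−1)q / p^n = n·q/p = n · 0.6271/0.3729.
n = 6.727 × 0.3729/0.6271 = 4.00 ≈ 4

4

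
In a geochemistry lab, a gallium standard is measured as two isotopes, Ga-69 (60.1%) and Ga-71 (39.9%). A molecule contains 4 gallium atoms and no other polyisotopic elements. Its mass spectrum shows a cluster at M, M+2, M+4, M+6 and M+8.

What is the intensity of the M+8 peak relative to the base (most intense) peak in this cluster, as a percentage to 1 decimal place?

Term probabilities: M 0.1305, M+2 0.3465, M+4 0.3450, M+6 0.1527, M+8 0.0253. Base peak = M+2.
P(M+2) = C(4,1) × 0.601^3 × 0.399^1 = 4 × 0.2170818 × 0.3990 = 0.346463 (base)
P(M+8) = C(4,4) × 0.601^0 × 0.399^4 = 1 × 1.0000 × 0.02534496 = 0.025345
Relative intensity = 0.025345 / 0.346463 × 100 = 7.3

7.3%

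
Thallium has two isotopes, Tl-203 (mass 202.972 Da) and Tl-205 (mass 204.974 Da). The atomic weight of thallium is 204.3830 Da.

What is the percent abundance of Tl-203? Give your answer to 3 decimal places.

29.520%

Writing the weighted mean with unknown fraction x of Tl-203:
202.972·x + 204.974·(1 − x) = 204.3830
(202.972 − 204.974)·x = 204.3830 − 204.974
x = -0.5910 / -2.002 = 0.29520 → 29.520% Tl-203, 70.480% Tl-205.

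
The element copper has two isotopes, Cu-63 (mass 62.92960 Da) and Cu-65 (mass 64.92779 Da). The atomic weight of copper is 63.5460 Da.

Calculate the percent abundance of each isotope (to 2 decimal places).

Let x be the fractional abundance of Cu-63; then Cu-65 has abundance 1 − x.
62.92960·x + 64.92779·(1 − x) = 63.5460
(62.92960 − 64.92779)·x = 63.5460 − 64.92779
x = -1.38179 / -1.99819 = 0.69152 → 69.15% Cu-63, 30.85% Cu-65.

Cu-63: 69.15%, Cu-65: 30.85%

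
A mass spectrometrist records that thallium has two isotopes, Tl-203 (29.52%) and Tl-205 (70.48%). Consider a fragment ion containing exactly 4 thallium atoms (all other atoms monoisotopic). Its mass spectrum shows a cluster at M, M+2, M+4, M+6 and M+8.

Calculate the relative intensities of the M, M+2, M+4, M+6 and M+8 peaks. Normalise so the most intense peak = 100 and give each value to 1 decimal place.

1.8 : 17.5 : 62.8 : 100.0 : 59.7

Expanding (0.2952 + 0.7048)^4:
P(M) = 0.2952^4 = 0.007594
P(M+2) = 4 × 0.2952^3 × 0.7048^1 = 0.072523
P(M+4) = 6 × 0.2952^2 × 0.7048^2 = 0.259726
P(M+6) = 4 × 0.2952^1 × 0.7048^3 = 0.413403
P(M+8) = 0.7048^4 = 0.246754
The M+6 peak is largest (0.413403); scaling to 100 gives 1.8 : 17.5 : 62.8 : 100.0 : 59.7.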